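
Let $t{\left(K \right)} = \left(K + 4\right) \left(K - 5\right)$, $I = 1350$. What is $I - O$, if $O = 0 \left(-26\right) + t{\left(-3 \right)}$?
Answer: $1358$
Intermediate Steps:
$t{\left(K \right)} = \left(-5 + K\right) \left(4 + K\right)$ ($t{\left(K \right)} = \left(4 + K\right) \left(-5 + K\right) = \left(-5 + K\right) \left(4 + K\right)$)
$O = -8$ ($O = 0 \left(-26\right) - \left(17 - 9\right) = 0 + \left(-20 + 9 + 3\right) = 0 - 8 = -8$)
$I - O = 1350 - -8 = 1350 + 8 = 1358$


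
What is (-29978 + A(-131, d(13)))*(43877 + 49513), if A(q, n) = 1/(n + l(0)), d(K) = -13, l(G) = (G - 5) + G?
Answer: -8398951825/3 ≈ -2.7996e+9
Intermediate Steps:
l(G) = -5 + 2*G (l(G) = (-5 + G) + G = -5 + 2*G)
A(q, n) = 1/(-5 + n) (A(q, n) = 1/(n + (-5 + 2*0)) = 1/(n + (-5 + 0)) = 1/(n - 5) = 1/(-5 + n))
(-29978 + A(-131, d(13)))*(43877 + 49513) = (-29978 + 1/(-5 - 13))*(43877 + 49513) = (-29978 + 1/(-18))*93390 = (-29978 - 1/18)*93390 = -539605/18*93390 = -8398951825/3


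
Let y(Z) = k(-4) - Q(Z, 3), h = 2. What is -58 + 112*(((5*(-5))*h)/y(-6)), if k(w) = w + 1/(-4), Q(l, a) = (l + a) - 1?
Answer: 22342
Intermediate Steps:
Q(l, a) = -1 + a + l (Q(l, a) = (a + l) - 1 = -1 + a + l)
k(w) = -¼ + w (k(w) = w - ¼ = -¼ + w)
y(Z) = -25/4 - Z (y(Z) = (-¼ - 4) - (-1 + 3 + Z) = -17/4 - (2 + Z) = -17/4 + (-2 - Z) = -25/4 - Z)
-58 + 112*(((5*(-5))*h)/y(-6)) = -58 + 112*(((5*(-5))*2)/(-25/4 - 1*(-6))) = -58 + 112*((-25*2)/(-25/4 + 6)) = -58 + 112*(-50/(-¼)) = -58 + 112*(-50*(-4)) = -58 + 112*200 = -58 + 22400 = 22342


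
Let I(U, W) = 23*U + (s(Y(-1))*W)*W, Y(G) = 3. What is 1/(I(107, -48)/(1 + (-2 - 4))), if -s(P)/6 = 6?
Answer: 5/80483 ≈ 6.2125e-5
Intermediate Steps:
s(P) = -36 (s(P) = -6*6 = -36)
I(U, W) = -36*W² + 23*U (I(U, W) = 23*U + (-36*W)*W = 23*U - 36*W² = -36*W² + 23*U)
1/(I(107, -48)/(1 + (-2 - 4))) = 1/((-36*(-48)² + 23*107)/(1 + (-2 - 4))) = 1/((-36*2304 + 2461)/(1 - 6)) = 1/((-82944 + 2461)/(-5)) = 1/(-80483*(-⅕)) = 1/(80483/5) = 5/80483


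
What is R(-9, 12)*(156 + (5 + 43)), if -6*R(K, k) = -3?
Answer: 102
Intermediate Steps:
R(K, k) = 1/2 (R(K, k) = -1/6*(-3) = 1/2)
R(-9, 12)*(156 + (5 + 43)) = (156 + (5 + 43))/2 = (156 + 48)/2 = (1/2)*204 = 102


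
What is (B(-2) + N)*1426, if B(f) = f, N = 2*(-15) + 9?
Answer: -32798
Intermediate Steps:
N = -21 (N = -30 + 9 = -21)
(B(-2) + N)*1426 = (-2 - 21)*1426 = -23*1426 = -32798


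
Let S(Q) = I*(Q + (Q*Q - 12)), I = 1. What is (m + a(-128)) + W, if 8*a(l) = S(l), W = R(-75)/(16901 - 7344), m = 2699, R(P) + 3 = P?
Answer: 90399507/19114 ≈ 4729.5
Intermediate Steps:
R(P) = -3 + P
S(Q) = -12 + Q + Q² (S(Q) = 1*(Q + (Q*Q - 12)) = 1*(Q + (Q² - 12)) = 1*(Q + (-12 + Q²)) = 1*(-12 + Q + Q²) = -12 + Q + Q²)
W = -78/9557 (W = (-3 - 75)/(16901 - 7344) = -78/9557 ≈ -0.0081616)
a(l) = -3/2 + l/8 + l²/8 (a(l) = (-12 + l + l²)/8 = -3/2 + l/8 + l²/8)
(m + a(-128)) + W = (2699 + (-3/2 + (⅛)*(-128) + (⅛)*(-128)²)) - 78/9557 = (2699 + (-3/2 - 16 + (⅛)*16384)) - 78/9557 = (2699 + (-3/2 - 16 + 2048)) - 78/9557 = (2699 + 4061/2) - 78/9557 = 9459/2 - 78/9557 = 90399507/19114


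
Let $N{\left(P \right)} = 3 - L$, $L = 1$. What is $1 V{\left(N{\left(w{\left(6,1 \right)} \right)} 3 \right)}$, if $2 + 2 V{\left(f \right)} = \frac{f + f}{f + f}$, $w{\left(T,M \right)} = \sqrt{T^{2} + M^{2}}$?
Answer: $- \frac{1}{2} \approx -0.5$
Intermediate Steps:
$w{\left(T,M \right)} = \sqrt{M^{2} + T^{2}}$
$N{\left(P \right)} = 2$ ($N{\left(P \right)} = 3 - 1 = 2$)
$V{\left(f \right)} = - \frac{1}{2}$ ($V{\left(f \right)} = -1 + \frac{\left(f + f\right) \frac{1}{f + f}}{2} = -1 + \frac{2 f \frac{1}{2 f}}{2} = -1 + \frac{1}{2} \cdot 1 = -1 + \frac{1}{2} = - \frac{1}{2}$)
$1 V{\left(N{\left(w{\left(6,1 \right)} \right)} 3 \right)} = 1 \left(- \frac{1}{2}\right) = - \frac{1}{2}$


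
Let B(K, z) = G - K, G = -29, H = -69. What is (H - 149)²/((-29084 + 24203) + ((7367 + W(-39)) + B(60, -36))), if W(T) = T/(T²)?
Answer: 926718/46741 ≈ 19.827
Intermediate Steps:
B(K, z) = -29 - K
W(T) = 1/T (W(T) = T/T² = 1/T)
(H - 149)²/((-29084 + 24203) + ((7367 + W(-39)) + B(60, -36))) = (-69 - 149)²/((-29084 + 24203) + ((7367 + 1/(-39)) + (-29 - 1*60))) = (-218)²/(-4881 + ((7367 - 1/39) + (-29 - 60))) = 47524/(-4881 + (287312/39 - 89)) = 47524/(-4881 + 283841/39) = 47524/(93482/39) = 47524*(39/93482) = 926718/46741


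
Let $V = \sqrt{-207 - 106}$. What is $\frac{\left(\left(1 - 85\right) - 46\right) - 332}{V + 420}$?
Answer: $- \frac{194040}{176713} + \frac{462 i \sqrt{313}}{176713} \approx -1.0981 + 0.046254 i$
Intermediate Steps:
$V = i \sqrt{313}$ ($V = \sqrt{-313} = i \sqrt{313} \approx 17.692 i$)
$\frac{\left(\left(1 - 85\right) - 46\right) - 332}{V + 420} = \frac{\left(\left(1 - 85\right) - 46\right) - 332}{i \sqrt{313} + 420} = \frac{\left(-84 - 46\right) - 332}{420 + i \sqrt{313}} = \frac{-130 - 332}{420 + i \sqrt{313}} = - \frac{462}{420 + i \sqrt{313}}$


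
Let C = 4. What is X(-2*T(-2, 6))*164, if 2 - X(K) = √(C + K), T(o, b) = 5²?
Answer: 328 - 164*I*√46 ≈ 328.0 - 1112.3*I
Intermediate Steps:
T(o, b) = 25
X(K) = 2 - √(4 + K)
X(-2*T(-2, 6))*164 = (2 - √(4 - 2*25))*164 = (2 - √(4 - 50))*164 = (2 - √(-46))*164 = (2 - I*√46)*164 = 328 - 164*I*√46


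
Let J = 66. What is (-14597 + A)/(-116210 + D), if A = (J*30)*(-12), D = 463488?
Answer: -38357/347278 ≈ -0.11045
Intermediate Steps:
A = -23760 (A = (66*30)*(-12) = 1980*(-12) = -23760)
(-14597 + A)/(-116210 + D) = (-14597 - 23760)/(-116210 + 463488) = -38357/347278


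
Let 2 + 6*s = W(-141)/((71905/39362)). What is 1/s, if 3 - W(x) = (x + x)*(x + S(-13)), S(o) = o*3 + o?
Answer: -215715/1071170968 ≈ -0.00020138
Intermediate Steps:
S(o) = 4*o (S(o) = 3*o + o = 4*o)
W(x) = 3 - 2*x*(-52 + x) (W(x) = 3 - (x + x)*(x + 4*(-13)) = 3 - 2*x*(x - 52) = 3 - 2*x*(-52 + x))
s = -1071170968/215715 (s = -⅓ + ((3 - 2*(-141)² + 104*(-141))/((71905/39362)))/6 = -⅓ + ((3 - 2*19881 - 14664)/((71905*(1/39362))))/6 = -⅓ + ((3 - 39762 - 14664)/(71905/39362))/6 = -⅓ + (-54423*39362/71905)/6 = -⅓ + (⅙)*(-2142198126/71905) = -⅓ - 357033021/71905 = -1071170968/215715 ≈ -4965.7)
1/s = 1/(-1071170968/215715) = -215715/1071170968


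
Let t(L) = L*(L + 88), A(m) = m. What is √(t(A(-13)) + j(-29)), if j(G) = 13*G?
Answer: 26*I*√2 ≈ 36.77*I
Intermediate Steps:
t(L) = L*(88 + L)
√(t(A(-13)) + j(-29)) = √(-13*(88 - 13) + 13*(-29)) = √(-13*75 - 377) = √(-975 - 377) = √(-1352) = 26*I*√2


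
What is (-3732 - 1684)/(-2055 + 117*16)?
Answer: 5416/183 ≈ 29.596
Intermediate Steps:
(-3732 - 1684)/(-2055 + 117*16) = -5416/(-2055 + 1872) = -5416/(-183) = -5416*(-1/183) = 5416/183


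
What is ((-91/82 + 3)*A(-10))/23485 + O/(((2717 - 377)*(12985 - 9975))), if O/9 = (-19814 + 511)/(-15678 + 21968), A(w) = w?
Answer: -109530454833/135424383094000 ≈ -0.00080879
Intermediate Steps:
O = -173727/6290 (O = 9*((-19814 + 511)/(-15678 + 21968)) = 9*(-19303/6290) = -173727/6290 ≈ -27.620)
((-91/82 + 3)*A(-10))/23485 + O/(((2717 - 377)*(12985 - 9975))) = ((-91/82 + 3)*(-10))/23485 - 173727*1/((2717 - 377)*(12985 - 9975))/6290 = ((-91*1/82 + 3)*(-10))*(1/23485) - 173727/(6290*(2340*3010)) = ((-91/82 + 3)*(-10))*(1/23485) - 173727/6290/7043400 = ((155/82)*(-10))*(1/23485) - 173727/6290*1/7043400 = -775/41*1/23485 - 19303/4922554000 = -155/192577 - 19303/4922554000 = -109530454833/135424383094000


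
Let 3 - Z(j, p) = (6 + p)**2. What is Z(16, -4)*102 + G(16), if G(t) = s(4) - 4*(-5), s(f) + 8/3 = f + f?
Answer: -230/3 ≈ -76.667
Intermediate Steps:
s(f) = -8/3 + 2*f (s(f) = -8/3 + (f + f) = -8/3 + 2*f)
Z(j, p) = 3 - (6 + p)**2
G(t) = 76/3 (G(t) = (-8/3 + 2*4) - 4*(-5) = (-8/3 + 8) + 20 = 16/3 + 20 = 76/3)
Z(16, -4)*102 + G(16) = (3 - (6 - 4)**2)*102 + 76/3 = (3 - 1*2**2)*102 + 76/3 = (3 - 1*4)*102 + 76/3 = (3 - 4)*102 + 76/3 = -1*102 + 76/3 = -102 + 76/3 = -230/3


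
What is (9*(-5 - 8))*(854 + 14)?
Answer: -101556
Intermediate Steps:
(9*(-5 - 8))*(854 + 14) = (9*(-13))*868 = -117*868 = -101556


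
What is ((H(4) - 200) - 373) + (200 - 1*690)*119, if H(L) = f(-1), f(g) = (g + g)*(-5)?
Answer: -58873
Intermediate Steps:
f(g) = -10*g (f(g) = (2*g)*(-5) = -10*g)
H(L) = 10 (H(L) = -10*(-1) = 10)
((H(4) - 200) - 373) + (200 - 1*690)*119 = ((10 - 200) - 373) + (200 - 1*690)*119 = (-190 - 373) + (200 - 690)*119 = -563 - 490*119 = -563 - 58310 = -58873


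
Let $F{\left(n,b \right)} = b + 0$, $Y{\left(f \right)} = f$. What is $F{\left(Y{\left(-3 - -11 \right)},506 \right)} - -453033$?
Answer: $453539$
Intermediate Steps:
$F{\left(n,b \right)} = b$
$F{\left(Y{\left(-3 - -11 \right)},506 \right)} - -453033 = 506 - -453033 = 506 + 453033 = 453539$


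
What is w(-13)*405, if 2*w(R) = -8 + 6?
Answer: -405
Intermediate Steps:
w(R) = -1 (w(R) = (-8 + 6)/2 = (½)*(-2) = -1)
w(-13)*405 = -1*405 = -405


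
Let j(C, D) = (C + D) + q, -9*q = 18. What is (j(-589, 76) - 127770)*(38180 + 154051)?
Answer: -24660353835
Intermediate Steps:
q = -2 (q = -⅑*18 = -2)
j(C, D) = -2 + C + D (j(C, D) = (C + D) - 2 = -2 + C + D)
(j(-589, 76) - 127770)*(38180 + 154051) = ((-2 - 589 + 76) - 127770)*(38180 + 154051) = (-515 - 127770)*192231 = -128285*192231 = -24660353835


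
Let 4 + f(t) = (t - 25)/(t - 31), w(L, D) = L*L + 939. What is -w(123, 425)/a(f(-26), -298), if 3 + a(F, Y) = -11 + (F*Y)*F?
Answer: 37183/6682 ≈ 5.5647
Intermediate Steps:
w(L, D) = 939 + L² (w(L, D) = L² + 939 = 939 + L²)
f(t) = -4 + (-25 + t)/(-31 + t) (f(t) = -4 + (t - 25)/(t - 31) = -4 + (-25 + t)/(-31 + t))
a(F, Y) = -14 + Y*F² (a(F, Y) = -3 + (-11 + (F*Y)*F) = -3 + (-11 + Y*F²) = -14 + Y*F²)
-w(123, 425)/a(f(-26), -298) = -(939 + 123²)/(-14 - 298*9*(33 - 1*(-26))²/(-31 - 26)²) = -(939 + 15129)/(-14 - 298*(33 + 26)²/361) = -16068/(-14 - 298*(3*(-1/57)*59)²) = -16068/(-14 - 298*(-59/19)²) = -16068/(-14 - 298*3481/361) = -16068/(-14 - 1037338/361) = -16068/(-1042392/361) = -16068*(-361)/1042392 = -1*(-37183/6682) = 37183/6682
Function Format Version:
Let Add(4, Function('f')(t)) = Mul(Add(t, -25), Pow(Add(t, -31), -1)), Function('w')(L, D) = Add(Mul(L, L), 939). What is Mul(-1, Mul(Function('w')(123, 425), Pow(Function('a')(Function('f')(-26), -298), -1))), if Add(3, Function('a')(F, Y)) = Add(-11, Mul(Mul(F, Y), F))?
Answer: Rational(37183, 6682) ≈ 5.5647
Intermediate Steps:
Function('w')(L, D) = Add(939, Pow(L, 2)) (Function('w')(L, D) = Add(Pow(L, 2), 939) = Add(939, Pow(L, 2)))
Function('f')(t) = Add(-4, Mul(Pow(Add(-31, t), -1), Add(-25, t))) (Function('f')(t) = Add(-4, Mul(Add(t, -25), Pow(Add(t, -31), -1))) = Add(-4, Mul(Add(-25, t), Pow(Add(-31, t), -1))) = Add(-4, Mul(Pow(Add(-31, t), -1), Add(-25, t))))
Function('a')(F, Y) = Add(-14, Mul(Y, Pow(F, 2))) (Function('a')(F, Y) = Add(-3, Add(-11, Mul(Mul(F, Y), F))) = Add(-3, Add(-11, Mul(Y, Pow(F, 2)))) = Add(-14, Mul(Y, Pow(F, 2))))
Mul(-1, Mul(Function('w')(123, 425), Pow(Function('a')(Function('f')(-26), -298), -1))) = Mul(-1, Mul(Add(939, Pow(123, 2)), Pow(Add(-14, Mul(-298, Pow(Mul(3, Pow(Add(-31, -26), -1), Add(33, Mul(-1, -26))), 2))), -1))) = Mul(-1, Mul(Add(939, 15129), Pow(Add(-14, Mul(-298, Pow(Mul(3, Pow(-57, -1), Add(33, 26)), 2))), -1))) = Mul(-1, Mul(16068, Pow(Add(-14, Mul(-298, Pow(Mul(3, Rational(-1, 57), 59), 2))), -1))) = Mul(-1, Mul(16068, Pow(Add(-14, Mul(-298, Pow(Rational(-59, 19), 2))), -1))) = Mul(-1, Mul(16068, Pow(Add(-14, Mul(-298, Rational(3481, 361))), -1))) = Mul(-1, Mul(16068, Pow(Add(-14, Rational(-1037338, 361)), -1))) = Mul(-1, Mul(16068, Pow(Rational(-1042392, 361), -1))) = Mul(-1, Mul(16068, Rational(-361, 1042392))) = Mul(-1, Rational(-37183, 6682)) = Rational(37183, 6682)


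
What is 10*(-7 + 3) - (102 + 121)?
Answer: -263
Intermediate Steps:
10*(-7 + 3) - (102 + 121) = 10*(-4) - 1*223 = -40 - 223 = -263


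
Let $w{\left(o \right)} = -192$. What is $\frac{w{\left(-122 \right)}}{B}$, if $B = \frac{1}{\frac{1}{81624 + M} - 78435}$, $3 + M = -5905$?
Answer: $\frac{285061654032}{18929} \approx 1.506 \cdot 10^{7}$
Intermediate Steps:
$M = -5908$ ($M = -3 - 5905 = -5908$)
$B = - \frac{75716}{5938784459}$ ($B = \frac{1}{\frac{1}{81624 - 5908} - 78435} = \frac{1}{\frac{1}{75716} - 78435} = \frac{1}{- \frac{5938784459}{75716}} = - \frac{75716}{5938784459} \approx -1.2749 \cdot 10^{-5}$)
$\frac{w{\left(-122 \right)}}{B} = - \frac{192}{- \frac{75716}{5938784459}} = \left(-192\right) \left(- \frac{5938784459}{75716}\right) = \frac{285061654032}{18929}$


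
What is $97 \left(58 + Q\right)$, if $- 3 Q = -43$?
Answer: $\frac{21049}{3} \approx 7016.3$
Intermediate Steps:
$Q = \frac{43}{3}$ ($Q = \left(- \frac{1}{3}\right) \left(-43\right) = \frac{43}{3} \approx 14.333$)
$97 \left(58 + Q\right) = 97 \left(58 + \frac{43}{3}\right) = 97 \cdot \frac{217}{3} = \frac{21049}{3}$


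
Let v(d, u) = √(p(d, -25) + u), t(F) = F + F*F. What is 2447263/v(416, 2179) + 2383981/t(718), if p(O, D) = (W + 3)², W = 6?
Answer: 2383981/516242 + 2447263*√565/1130 ≈ 51483.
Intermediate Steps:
t(F) = F + F²
p(O, D) = 81 (p(O, D) = (6 + 3)² = 9² = 81)
v(d, u) = √(81 + u)
2447263/v(416, 2179) + 2383981/t(718) = 2447263/(√(81 + 2179)) + 2383981/((718*(1 + 718))) = 2447263/(√2260) + 2383981/((718*719)) = 2447263/((2*√565)) + 2383981/516242 = 2447263*(√565/1130) + 2383981*(1/516242) = 2447263*√565/1130 + 2383981/516242 = 2383981/516242 + 2447263*√565/1130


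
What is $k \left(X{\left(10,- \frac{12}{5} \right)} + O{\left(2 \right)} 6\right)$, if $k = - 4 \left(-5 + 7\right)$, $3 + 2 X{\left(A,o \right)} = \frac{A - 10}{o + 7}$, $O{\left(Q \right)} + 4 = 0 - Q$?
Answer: $300$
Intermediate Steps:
$O{\left(Q \right)} = -4 - Q$ ($O{\left(Q \right)} = -4 + \left(0 - Q\right) = -4 - Q$)
$X{\left(A,o \right)} = - \frac{3}{2} + \frac{-10 + A}{2 \left(7 + o\right)}$ ($X{\left(A,o \right)} = - \frac{3}{2} + \frac{\left(A - 10\right) \frac{1}{o + 7}}{2} = - \frac{3}{2} + \frac{\left(-10 + A\right) \frac{1}{7 + o}}{2} = - \frac{3}{2} + \frac{\frac{1}{7 + o} \left(-10 + A\right)}{2} = - \frac{3}{2} + \frac{-10 + A}{2 \left(7 + o\right)}$)
$k = -8$ ($k = \left(-4\right) 2 = -8$)
$k \left(X{\left(10,- \frac{12}{5} \right)} + O{\left(2 \right)} 6\right) = - 8 \left(\frac{-31 + 10 - 3 \left(- \frac{12}{5}\right)}{2 \left(7 - \frac{12}{5}\right)} + \left(-4 - 2\right) 6\right) = - 8 \left(\frac{-31 + 10 - 3 \left(\left(-12\right) \frac{1}{5}\right)}{2 \left(7 - \frac{12}{5}\right)} + \left(-4 - 2\right) 6\right) = - 8 \left(\frac{-31 + 10 - - \frac{36}{5}}{2 \left(7 - \frac{12}{5}\right)} - 36\right) = - 8 \left(\frac{-31 + 10 + \frac{36}{5}}{2 \cdot \frac{23}{5}} - 36\right) = - 8 \left(\frac{1}{2} \cdot \frac{5}{23} \left(- \frac{69}{5}\right) - 36\right) = - 8 \left(- \frac{3}{2} - 36\right) = \left(-8\right) \left(- \frac{75}{2}\right) = 300$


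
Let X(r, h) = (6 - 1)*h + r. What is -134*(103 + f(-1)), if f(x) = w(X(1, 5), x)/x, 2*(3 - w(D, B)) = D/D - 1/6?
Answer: -80735/6 ≈ -13456.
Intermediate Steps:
X(r, h) = r + 5*h (X(r, h) = 5*h + r = r + 5*h)
w(D, B) = 31/12 (w(D, B) = 3 - (D/D - 1/6)/2 = 3 - (1 - 1*⅙)/2 = 3 - (1 - ⅙)/2 = 3 - ½*⅚ = 3 - 5/12 = 31/12)
f(x) = 31/(12*x)
-134*(103 + f(-1)) = -134*(103 + (31/12)/(-1)) = -134*(103 + (31/12)*(-1)) = -134*(103 - 31/12) = -134*1205/12 = -80735/6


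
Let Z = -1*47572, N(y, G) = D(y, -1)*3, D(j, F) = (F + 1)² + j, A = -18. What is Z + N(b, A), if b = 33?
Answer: -47473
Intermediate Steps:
D(j, F) = j + (1 + F)² (D(j, F) = (1 + F)² + j = j + (1 + F)²)
N(y, G) = 3*y (N(y, G) = (y + (1 - 1)²)*3 = (y + 0²)*3 = (y + 0)*3 = y*3 = 3*y)
Z = -47572
Z + N(b, A) = -47572 + 3*33 = -47572 + 99 = -47473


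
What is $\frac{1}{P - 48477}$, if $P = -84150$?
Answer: $- \frac{1}{132627} \approx -7.5399 \cdot 10^{-6}$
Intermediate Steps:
$\frac{1}{P - 48477} = \frac{1}{-84150 - 48477} = \frac{1}{-132627} = - \frac{1}{132627}$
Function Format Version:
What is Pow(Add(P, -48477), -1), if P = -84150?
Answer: Rational(-1, 132627) ≈ -7.5399e-6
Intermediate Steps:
Pow(Add(P, -48477), -1) = Pow(Add(-84150, -48477), -1) = Pow(-132627, -1) = Rational(-1, 132627)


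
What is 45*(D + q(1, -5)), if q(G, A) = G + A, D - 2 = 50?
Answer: 2160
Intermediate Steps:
D = 52 (D = 2 + 50 = 52)
q(G, A) = A + G
45*(D + q(1, -5)) = 45*(52 + (-5 + 1)) = 45*(52 - 4) = 45*48 = 2160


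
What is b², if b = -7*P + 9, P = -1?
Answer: 256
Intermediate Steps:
b = 16 (b = -7*(-1) + 9 = 7 + 9 = 16)
b² = 16² = 256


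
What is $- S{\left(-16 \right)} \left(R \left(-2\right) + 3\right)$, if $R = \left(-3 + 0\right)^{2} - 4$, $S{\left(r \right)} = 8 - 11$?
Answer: $-21$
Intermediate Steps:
$S{\left(r \right)} = -3$ ($S{\left(r \right)} = 8 - 11 = -3$)
$R = 5$ ($R = \left(-3\right)^{2} - 4 = 9 - 4 = 5$)
$- S{\left(-16 \right)} \left(R \left(-2\right) + 3\right) = - \left(-3\right) \left(5 \left(-2\right) + 3\right) = - \left(-3\right) \left(-10 + 3\right) = - \left(-3\right) \left(-7\right) = \left(-1\right) 21 = -21$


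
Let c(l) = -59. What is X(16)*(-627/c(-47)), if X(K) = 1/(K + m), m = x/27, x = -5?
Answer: 16929/25193 ≈ 0.67197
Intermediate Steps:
m = -5/27 ≈ -0.18519
X(K) = 1/(-5/27 + K) (X(K) = 1/(K - 5/27) = 1/(-5/27 + K))
X(16)*(-627/c(-47)) = (27/(-5 + 27*16))*(-627/(-59)) = (27/(-5 + 432))*(-627*(-1/59)) = (27/427)*(627/59) = 16929/25193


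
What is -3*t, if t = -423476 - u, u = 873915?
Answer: 3892173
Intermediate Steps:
t = -1297391 (t = -423476 - 1*873915 = -423476 - 873915 = -1297391)
-3*t = -3*(-1297391) = 3892173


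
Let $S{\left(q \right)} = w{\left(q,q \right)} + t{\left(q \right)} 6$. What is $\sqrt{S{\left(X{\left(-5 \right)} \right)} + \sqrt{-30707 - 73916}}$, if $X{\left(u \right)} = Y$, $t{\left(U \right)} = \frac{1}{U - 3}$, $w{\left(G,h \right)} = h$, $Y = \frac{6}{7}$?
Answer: $\frac{\sqrt{-2380 + 1225 i \sqrt{104623}}}{35} \approx 12.679 + 12.755 i$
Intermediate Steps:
$Y = \frac{6}{7}$ ($Y = 6 \cdot \frac{1}{7} = \frac{6}{7} \approx 0.85714$)
$t{\left(U \right)} = \frac{1}{-3 + U}$
$X{\left(u \right)} = \frac{6}{7}$
$S{\left(q \right)} = q + \frac{6}{-3 + q}$ ($S{\left(q \right)} = q + \frac{1}{-3 + q} 6 = q + \frac{6}{-3 + q}$)
$\sqrt{S{\left(X{\left(-5 \right)} \right)} + \sqrt{-30707 - 73916}} = \sqrt{\frac{6 + \frac{6 \left(-3 + \frac{6}{7}\right)}{7}}{-3 + \frac{6}{7}} + \sqrt{-30707 - 73916}} = \sqrt{\frac{6 + \frac{6}{7} \left(- \frac{15}{7}\right)}{- \frac{15}{7}} + \sqrt{-104623}} = \sqrt{- \frac{7 \left(6 - \frac{90}{49}\right)}{15} + i \sqrt{104623}} = \sqrt{\left(- \frac{7}{15}\right) \frac{204}{49} + i \sqrt{104623}} = \sqrt{- \frac{68}{35} + i \sqrt{104623}}$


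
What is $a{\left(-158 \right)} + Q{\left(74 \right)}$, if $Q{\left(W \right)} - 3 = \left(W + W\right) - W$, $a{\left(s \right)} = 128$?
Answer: $205$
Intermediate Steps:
$Q{\left(W \right)} = 3 + W$ ($Q{\left(W \right)} = 3 + \left(\left(W + W\right) - W\right) = 3 + \left(2 W - W\right) = 3 + W$)
$a{\left(-158 \right)} + Q{\left(74 \right)} = 128 + \left(3 + 74\right) = 128 + 77 = 205$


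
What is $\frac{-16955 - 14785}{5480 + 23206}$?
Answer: $- \frac{5290}{4781} \approx -1.1065$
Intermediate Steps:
$\frac{-16955 - 14785}{5480 + 23206} = - \frac{31740}{28686} = \left(-31740\right) \frac{1}{28686} = - \frac{5290}{4781}$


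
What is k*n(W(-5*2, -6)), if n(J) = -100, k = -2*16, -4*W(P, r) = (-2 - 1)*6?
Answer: 3200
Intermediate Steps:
W(P, r) = 9/2 (W(P, r) = -(-2 - 1)*6/4 = -(-3)*6/4 = -¼*(-18) = 9/2)
k = -32
k*n(W(-5*2, -6)) = -32*(-100) = 3200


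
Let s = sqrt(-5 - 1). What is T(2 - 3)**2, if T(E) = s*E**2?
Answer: -6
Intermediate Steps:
s = I*sqrt(6) (s = sqrt(-6) = I*sqrt(6) ≈ 2.4495*I)
T(E) = I*sqrt(6)*E**2 (T(E) = (I*sqrt(6))*E**2 = I*sqrt(6)*E**2)
T(2 - 3)**2 = (I*sqrt(6)*(2 - 3)**2)**2 = (I*sqrt(6)*(-1)**2)**2 = (I*sqrt(6)*1)**2 = (I*sqrt(6))**2 = -6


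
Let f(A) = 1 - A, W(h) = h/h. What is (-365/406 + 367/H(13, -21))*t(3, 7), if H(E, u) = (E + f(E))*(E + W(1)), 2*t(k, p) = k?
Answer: 15417/406 ≈ 37.973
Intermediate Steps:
W(h) = 1
t(k, p) = k/2
H(E, u) = 1 + E (H(E, u) = (E + (1 - E))*(E + 1) = 1*(1 + E) = 1 + E)
(-365/406 + 367/H(13, -21))*t(3, 7) = (-365/406 + 367/(1 + 13))*((½)*3) = (-365*1/406 + 367/14)*(3/2) = (-365/406 + 367*(1/14))*(3/2) = (-365/406 + 367/14)*(3/2) = (5139/203)*(3/2) = 15417/406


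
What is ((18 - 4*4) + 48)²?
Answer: 2500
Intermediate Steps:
((18 - 4*4) + 48)² = ((18 - 16) + 48)² = (2 + 48)² = 50² = 2500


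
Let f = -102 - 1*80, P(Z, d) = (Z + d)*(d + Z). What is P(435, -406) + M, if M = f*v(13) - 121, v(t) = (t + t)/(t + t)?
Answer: 538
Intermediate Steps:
P(Z, d) = (Z + d)**2 (P(Z, d) = (Z + d)*(Z + d) = (Z + d)**2)
v(t) = 1 (v(t) = (2*t)/((2*t)) = (2*t)*(1/(2*t)) = 1)
f = -182 (f = -102 - 80 = -182)
M = -303 (M = -182*1 - 121 = -182 - 121 = -303)
P(435, -406) + M = (435 - 406)**2 - 303 = 29**2 - 303 = 841 - 303 = 538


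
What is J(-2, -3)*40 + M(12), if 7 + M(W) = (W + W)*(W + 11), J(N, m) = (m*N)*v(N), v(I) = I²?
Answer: 1505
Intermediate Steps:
J(N, m) = m*N³ (J(N, m) = (m*N)*N² = (N*m)*N² = m*N³)
M(W) = -7 + 2*W*(11 + W) (M(W) = -7 + (W + W)*(W + 11) = -7 + (2*W)*(11 + W) = -7 + 2*W*(11 + W))
J(-2, -3)*40 + M(12) = -3*(-2)³*40 + (-7 + 2*12² + 22*12) = -3*(-8)*40 + (-7 + 2*144 + 264) = 24*40 + (-7 + 288 + 264) = 960 + 545 = 1505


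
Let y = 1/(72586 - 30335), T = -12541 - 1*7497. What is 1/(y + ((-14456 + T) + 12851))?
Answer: -42251/914438392 ≈ -4.6204e-5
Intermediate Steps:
T = -20038 (T = -12541 - 7497 = -20038)
y = 1/42251 ≈ 2.3668e-5
1/(y + ((-14456 + T) + 12851)) = 1/(1/42251 + ((-14456 - 20038) + 12851)) = 1/(1/42251 + (-34494 + 12851)) = 1/(1/42251 - 21643) = 1/(-914438392/42251) = -42251/914438392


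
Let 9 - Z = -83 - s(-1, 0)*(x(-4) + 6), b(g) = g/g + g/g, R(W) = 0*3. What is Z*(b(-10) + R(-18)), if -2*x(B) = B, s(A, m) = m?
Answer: 184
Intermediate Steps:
R(W) = 0
x(B) = -B/2
b(g) = 2 (b(g) = 1 + 1 = 2)
Z = 92 (Z = 9 - (-83 - 0*(-1/2*(-4) + 6)) = 9 - (-83 - 0*(2 + 6)) = 9 - (-83 - 0*8) = 9 - (-83 - 1*0) = 9 - (-83 + 0) = 9 - 1*(-83) = 9 + 83 = 92)
Z*(b(-10) + R(-18)) = 92*(2 + 0) = 92*2 = 184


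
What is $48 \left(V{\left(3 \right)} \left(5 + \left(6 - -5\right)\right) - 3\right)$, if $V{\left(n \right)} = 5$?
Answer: $3696$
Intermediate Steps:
$48 \left(V{\left(3 \right)} \left(5 + \left(6 - -5\right)\right) - 3\right) = 48 \left(5 \left(5 + \left(6 - -5\right)\right) - 3\right) = 48 \left(5 \left(5 + \left(6 + 5\right)\right) - 3\right) = 48 \left(5 \left(5 + 11\right) - 3\right) = 48 \left(5 \cdot 16 - 3\right) = 48 \left(80 - 3\right) = 48 \cdot 77 = 3696$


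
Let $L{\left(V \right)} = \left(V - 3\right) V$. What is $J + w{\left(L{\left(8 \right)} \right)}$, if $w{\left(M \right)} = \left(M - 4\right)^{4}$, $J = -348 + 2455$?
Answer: $1681723$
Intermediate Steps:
$L{\left(V \right)} = V \left(-3 + V\right)$ ($L{\left(V \right)} = \left(-3 + V\right) V = V \left(-3 + V\right)$)
$J = 2107$
$w{\left(M \right)} = \left(-4 + M\right)^{4}$ ($w{\left(M \right)} = \left(M - 4\right)^{4} = \left(-4 + M\right)^{4}$)
$J + w{\left(L{\left(8 \right)} \right)} = 2107 + \left(-4 + 8 \left(-3 + 8\right)\right)^{4} = 2107 + \left(-4 + 8 \cdot 5\right)^{4} = 2107 + \left(-4 + 40\right)^{4} = 2107 + 36^{4} = 2107 + 1679616 = 1681723$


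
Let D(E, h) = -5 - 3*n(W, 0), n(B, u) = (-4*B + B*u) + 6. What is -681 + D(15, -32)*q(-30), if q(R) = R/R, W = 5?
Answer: -644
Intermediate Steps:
n(B, u) = 6 - 4*B + B*u
q(R) = 1
D(E, h) = 37 (D(E, h) = -5 - 3*(6 - 4*5 + 5*0) = -5 - 3*(6 - 20 + 0) = -5 - 3*(-14) = -5 + 42 = 37)
-681 + D(15, -32)*q(-30) = -681 + 37*1 = -681 + 37 = -644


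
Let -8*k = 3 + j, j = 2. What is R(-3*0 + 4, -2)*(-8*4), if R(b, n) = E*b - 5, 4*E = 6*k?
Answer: 280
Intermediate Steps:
k = -5/8 (k = -(3 + 2)/8 = -1/8*5 = -5/8 ≈ -0.62500)
E = -15/16 (E = (6*(-5/8))/4 = (1/4)*(-15/4) = -15/16 ≈ -0.93750)
R(b, n) = -5 - 15*b/16 (R(b, n) = -15*b/16 - 5 = -5 - 15*b/16)
R(-3*0 + 4, -2)*(-8*4) = (-5 - 15*(-3*0 + 4)/16)*(-8*4) = (-5 - 15*(0 + 4)/16)*(-32) = (-5 - 15/16*4)*(-32) = (-5 - 15/4)*(-32) = -35/4*(-32) = 280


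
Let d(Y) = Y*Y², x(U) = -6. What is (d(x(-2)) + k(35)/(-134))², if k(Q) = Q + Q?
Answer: 210453049/4489 ≈ 46882.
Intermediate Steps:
k(Q) = 2*Q
d(Y) = Y³
(d(x(-2)) + k(35)/(-134))² = ((-6)³ + (2*35)/(-134))² = (-216 + 70*(-1/134))² = (-216 - 35/67)² = (-14507/67)² = 210453049/4489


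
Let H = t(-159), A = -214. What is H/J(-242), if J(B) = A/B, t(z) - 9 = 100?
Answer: 13189/107 ≈ 123.26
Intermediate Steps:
t(z) = 109 (t(z) = 9 + 100 = 109)
J(B) = -214/B
H = 109
H/J(-242) = 109/((-214/(-242))) = 109/((-214*(-1/242))) = 109/(107/121) = 109*(121/107) = 13189/107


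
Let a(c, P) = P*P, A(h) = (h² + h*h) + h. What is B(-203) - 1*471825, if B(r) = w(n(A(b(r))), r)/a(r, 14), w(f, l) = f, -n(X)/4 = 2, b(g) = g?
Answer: -23119427/49 ≈ -4.7183e+5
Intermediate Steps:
A(h) = h + 2*h² (A(h) = (h² + h²) + h = 2*h² + h = h + 2*h²)
n(X) = -8 (n(X) = -4*2 = -8)
a(c, P) = P²
B(r) = -2/49 (B(r) = -8/(14²) = -8/196 = -8*1/196 = -2/49)
B(-203) - 1*471825 = -2/49 - 1*471825 = -2/49 - 471825 = -23119427/49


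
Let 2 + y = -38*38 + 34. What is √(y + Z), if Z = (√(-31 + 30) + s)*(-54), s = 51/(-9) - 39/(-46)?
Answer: √(-609293 - 28566*I)/23 ≈ 0.79535 - 33.947*I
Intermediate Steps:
y = -1412 (y = -2 + (-38*38 + 34) = -2 + (-1444 + 34) = -2 - 1410 = -1412)
s = -665/138 (s = 51*(-⅑) - 39*(-1/46) = -17/3 + 39/46 = -665/138 ≈ -4.8188)
Z = 5985/23 - 54*I (Z = (√(-31 + 30) - 665/138)*(-54) = (√(-1) - 665/138)*(-54) = (I - 665/138)*(-54) = (-665/138 + I)*(-54) = 5985/23 - 54*I ≈ 260.22 - 54.0*I)
√(y + Z) = √(-1412 + (5985/23 - 54*I)) = √(-26491/23 - 54*I)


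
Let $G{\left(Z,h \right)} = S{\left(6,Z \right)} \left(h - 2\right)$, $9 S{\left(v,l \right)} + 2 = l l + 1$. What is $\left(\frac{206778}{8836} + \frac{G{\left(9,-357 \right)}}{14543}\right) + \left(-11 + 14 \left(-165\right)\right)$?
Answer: $- \frac{1328733204803}{578258766} \approx -2297.8$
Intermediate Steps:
$S{\left(v,l \right)} = - \frac{1}{9} + \frac{l^{2}}{9}$ ($S{\left(v,l \right)} = - \frac{2}{9} + \frac{l l + 1}{9} = - \frac{2}{9} + \frac{l^{2} + 1}{9} = - \frac{2}{9} + \frac{1 + l^{2}}{9} = - \frac{2}{9} + \left(\frac{1}{9} + \frac{l^{2}}{9}\right) = - \frac{1}{9} + \frac{l^{2}}{9}$)
$G{\left(Z,h \right)} = \left(-2 + h\right) \left(- \frac{1}{9} + \frac{Z^{2}}{9}\right)$ ($G{\left(Z,h \right)} = \left(- \frac{1}{9} + \frac{Z^{2}}{9}\right) \left(h - 2\right) = \left(- \frac{1}{9} + \frac{Z^{2}}{9}\right) \left(-2 + h\right) = \left(-2 + h\right) \left(- \frac{1}{9} + \frac{Z^{2}}{9}\right)$)
$\left(\frac{206778}{8836} + \frac{G{\left(9,-357 \right)}}{14543}\right) + \left(-11 + 14 \left(-165\right)\right) = \left(\frac{206778}{8836} + \frac{\frac{1}{9} \left(-1 + 9^{2}\right) \left(-2 - 357\right)}{14543}\right) + \left(-11 + 14 \left(-165\right)\right) = \left(206778 \cdot \frac{1}{8836} + \frac{1}{9} \left(-1 + 81\right) \left(-359\right) \frac{1}{14543}\right) - 2321 = \left(\frac{103389}{4418} + \frac{1}{9} \cdot 80 \left(-359\right) \frac{1}{14543}\right) - 2321 = \left(\frac{103389}{4418} - \frac{28720}{130887}\right) - 2321 = \frac{13405391083}{578258766} - 2321 = - \frac{1328733204803}{578258766}$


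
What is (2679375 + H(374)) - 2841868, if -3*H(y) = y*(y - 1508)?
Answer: -21121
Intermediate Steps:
H(y) = -y*(-1508 + y)/3 (H(y) = -y*(y - 1508)/3 = -y*(-1508 + y)/3)
(2679375 + H(374)) - 2841868 = (2679375 + (⅓)*374*(1508 - 1*374)) - 2841868 = (2679375 + (⅓)*374*(1508 - 374)) - 2841868 = (2679375 + (⅓)*374*1134) - 2841868 = (2679375 + 141372) - 2841868 = 2820747 - 2841868 = -21121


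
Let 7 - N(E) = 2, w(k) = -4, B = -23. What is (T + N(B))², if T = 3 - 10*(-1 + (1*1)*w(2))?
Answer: 3364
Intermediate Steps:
N(E) = 5 (N(E) = 7 - 1*2 = 7 - 2 = 5)
T = 53 (T = 3 - 10*(-1 + (1*1)*(-4)) = 3 - 10*(-1 + 1*(-4)) = 3 - 10*(-1 - 4) = 3 - 10*(-5) = 3 + 50 = 53)
(T + N(B))² = (53 + 5)² = 58² = 3364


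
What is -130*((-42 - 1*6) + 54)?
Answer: -780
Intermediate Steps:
-130*((-42 - 1*6) + 54) = -130*((-42 - 6) + 54) = -130*(-48 + 54) = -130*6 = -780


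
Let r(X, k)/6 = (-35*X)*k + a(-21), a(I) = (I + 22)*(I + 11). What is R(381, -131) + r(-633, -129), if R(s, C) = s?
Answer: -17147649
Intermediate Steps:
a(I) = (11 + I)*(22 + I) (a(I) = (22 + I)*(11 + I) = (11 + I)*(22 + I))
r(X, k) = -60 - 210*X*k (r(X, k) = 6*((-35*X)*k + (242 + (-21)**2 + 33*(-21))) = 6*(-35*X*k + (242 + 441 - 693)) = 6*(-35*X*k - 10) = 6*(-10 - 35*X*k) = -60 - 210*X*k)
R(381, -131) + r(-633, -129) = 381 + (-60 - 210*(-633)*(-129)) = 381 + (-60 - 17147970) = 381 - 17148030 = -17147649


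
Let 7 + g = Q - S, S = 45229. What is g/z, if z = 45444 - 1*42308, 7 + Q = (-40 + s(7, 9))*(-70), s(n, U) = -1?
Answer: -42373/3136 ≈ -13.512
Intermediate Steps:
Q = 2863 (Q = -7 + (-40 - 1)*(-70) = -7 - 41*(-70) = -7 + 2870 = 2863)
z = 3136 (z = 45444 - 42308 = 3136)
g = -42373 (g = -7 + (2863 - 1*45229) = -7 + (2863 - 45229) = -7 - 42366 = -42373)
g/z = -42373/3136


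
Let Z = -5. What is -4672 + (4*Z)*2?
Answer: -4712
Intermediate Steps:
-4672 + (4*Z)*2 = -4672 + (4*(-5))*2 = -4672 - 20*2 = -4672 - 40 = -4712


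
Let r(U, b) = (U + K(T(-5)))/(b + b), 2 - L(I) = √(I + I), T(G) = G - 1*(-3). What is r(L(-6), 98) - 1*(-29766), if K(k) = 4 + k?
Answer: 1458535/49 - I*√3/98 ≈ 29766.0 - 0.017674*I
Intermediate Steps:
T(G) = 3 + G (T(G) = G + 3 = 3 + G)
L(I) = 2 - √2*√I (L(I) = 2 - √(I + I) = 2 - √(2*I) = 2 - √2*√I)
r(U, b) = (2 + U)/(2*b) (r(U, b) = (U + (4 + (3 - 5)))/(b + b) = (U + (4 - 2))/((2*b)) = (U + 2)*(1/(2*b)) = (2 + U)*(1/(2*b)) = (2 + U)/(2*b))
r(L(-6), 98) - 1*(-29766) = (½)*(2 + (2 - √2*√(-6)))/98 - 1*(-29766) = (½)*(1/98)*(2 + (2 - √2*I*√6)) + 29766 = (½)*(1/98)*(2 + (2 - 2*I*√3)) + 29766 = (½)*(1/98)*(4 - 2*I*√3) + 29766 = (1/49 - I*√3/98) + 29766 = 1458535/49 - I*√3/98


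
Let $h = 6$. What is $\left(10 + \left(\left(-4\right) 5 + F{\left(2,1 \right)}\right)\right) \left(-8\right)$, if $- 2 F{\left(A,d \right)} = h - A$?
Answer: $96$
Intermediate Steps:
$F{\left(A,d \right)} = -3 + \frac{A}{2}$ ($F{\left(A,d \right)} = - \frac{6 - A}{2} = -3 + \frac{A}{2}$)
$\left(10 + \left(\left(-4\right) 5 + F{\left(2,1 \right)}\right)\right) \left(-8\right) = \left(10 + \left(\left(-4\right) 5 + \left(-3 + \frac{1}{2} \cdot 2\right)\right)\right) \left(-8\right) = \left(10 + \left(-20 + \left(-3 + 1\right)\right)\right) \left(-8\right) = \left(10 - 22\right) \left(-8\right) = \left(-12\right) \left(-8\right) = 96$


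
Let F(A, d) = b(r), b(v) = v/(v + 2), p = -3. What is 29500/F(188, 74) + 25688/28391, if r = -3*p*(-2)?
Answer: 6700507192/255519 ≈ 26223.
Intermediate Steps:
r = -18 (r = -3*(-3)*(-2) = 9*(-2) = -18)
b(v) = v/(2 + v)
F(A, d) = 9/8 (F(A, d) = -18/(2 - 18) = -18/(-16) = -18*(-1/16) = 9/8)
29500/F(188, 74) + 25688/28391 = 29500/(9/8) + 25688/28391 = 29500*(8/9) + 25688*(1/28391) = 236000/9 + 25688/28391 = 6700507192/255519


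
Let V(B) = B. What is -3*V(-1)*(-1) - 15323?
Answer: -15326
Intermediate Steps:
-3*V(-1)*(-1) - 15323 = -3*(-1)*(-1) - 15323 = 3*(-1) - 15323 = -3 - 15323 = -15326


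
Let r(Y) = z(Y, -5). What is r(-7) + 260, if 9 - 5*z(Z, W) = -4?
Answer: 1313/5 ≈ 262.60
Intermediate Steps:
z(Z, W) = 13/5 (z(Z, W) = 9/5 - ⅕*(-4) = 9/5 + ⅘ = 13/5)
r(Y) = 13/5
r(-7) + 260 = 13/5 + 260 = 1313/5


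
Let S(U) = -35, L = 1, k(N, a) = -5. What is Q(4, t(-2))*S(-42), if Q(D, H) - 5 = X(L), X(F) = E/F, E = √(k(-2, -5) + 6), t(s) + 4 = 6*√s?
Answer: -210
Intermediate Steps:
t(s) = -4 + 6*√s
E = 1 (E = √(-5 + 6) = √1 = 1)
X(F) = 1/F
Q(D, H) = 6 (Q(D, H) = 5 + 1/1 = 5 + 1 = 6)
Q(4, t(-2))*S(-42) = 6*(-35) = -210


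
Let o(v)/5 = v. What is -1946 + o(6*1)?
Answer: -1916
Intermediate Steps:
o(v) = 5*v
-1946 + o(6*1) = -1946 + 5*(6*1) = -1946 + 5*6 = -1946 + 30 = -1916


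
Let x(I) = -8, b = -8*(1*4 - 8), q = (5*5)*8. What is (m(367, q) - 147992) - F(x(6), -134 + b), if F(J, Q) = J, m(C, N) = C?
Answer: -147617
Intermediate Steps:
q = 200 (q = 25*8 = 200)
b = 32 (b = -8*(4 - 8) = -8*(-4) = 32)
(m(367, q) - 147992) - F(x(6), -134 + b) = (367 - 147992) - 1*(-8) = -147625 + 8 = -147617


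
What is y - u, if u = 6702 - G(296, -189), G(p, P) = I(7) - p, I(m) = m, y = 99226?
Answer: 92235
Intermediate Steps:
G(p, P) = 7 - p
u = 6991 (u = 6702 - (7 - 1*296) = 6702 - (7 - 296) = 6702 - 1*(-289) = 6702 + 289 = 6991)
y - u = 99226 - 1*6991 = 99226 - 6991 = 92235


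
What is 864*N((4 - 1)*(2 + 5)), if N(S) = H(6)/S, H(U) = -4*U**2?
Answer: -41472/7 ≈ -5924.6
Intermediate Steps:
N(S) = -144/S (N(S) = (-4*6**2)/S = (-4*36)/S = -144/S)
864*N((4 - 1)*(2 + 5)) = 864*(-144*1/((2 + 5)*(4 - 1))) = 864*(-144/(3*7)) = 864*(-144/21) = 864*(-144*1/21) = 864*(-48/7) = -41472/7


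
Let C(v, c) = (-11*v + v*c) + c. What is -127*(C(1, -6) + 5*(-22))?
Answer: 16891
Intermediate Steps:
C(v, c) = c - 11*v + c*v (C(v, c) = (-11*v + c*v) + c = c - 11*v + c*v)
-127*(C(1, -6) + 5*(-22)) = -127*((-6 - 11*1 - 6*1) + 5*(-22)) = -127*((-6 - 11 - 6) - 110) = -127*(-23 - 110) = -127*(-133) = 16891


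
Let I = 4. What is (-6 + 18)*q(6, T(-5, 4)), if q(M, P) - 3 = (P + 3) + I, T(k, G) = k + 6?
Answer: 132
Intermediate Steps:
T(k, G) = 6 + k
q(M, P) = 10 + P (q(M, P) = 3 + ((P + 3) + 4) = 3 + ((3 + P) + 4) = 3 + (7 + P) = 10 + P)
(-6 + 18)*q(6, T(-5, 4)) = (-6 + 18)*(10 + (6 - 5)) = 12*(10 + 1) = 12*11 = 132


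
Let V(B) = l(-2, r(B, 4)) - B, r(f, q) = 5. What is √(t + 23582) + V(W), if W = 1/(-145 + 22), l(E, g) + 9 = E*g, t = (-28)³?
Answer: -2336/123 + √1630 ≈ 21.381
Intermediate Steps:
t = -21952
l(E, g) = -9 + E*g
W = -1/123 (W = 1/(-123) = -1/123 ≈ -0.0081301)
V(B) = -19 - B (V(B) = (-9 - 2*5) - B = (-9 - 10) - B = -19 - B)
√(t + 23582) + V(W) = √(-21952 + 23582) + (-19 - 1*(-1/123)) = √1630 + (-19 + 1/123) = √1630 - 2336/123 = -2336/123 + √1630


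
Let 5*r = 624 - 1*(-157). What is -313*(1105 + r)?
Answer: -1973778/5 ≈ -3.9476e+5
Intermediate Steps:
r = 781/5 (r = (624 - 1*(-157))/5 = (624 + 157)/5 = (⅕)*781 = 781/5 ≈ 156.20)
-313*(1105 + r) = -313*(1105 + 781/5) = -313*6306/5 = -1973778/5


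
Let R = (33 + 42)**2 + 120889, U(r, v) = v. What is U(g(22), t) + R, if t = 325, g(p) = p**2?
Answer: 126839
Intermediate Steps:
R = 126514 (R = 75**2 + 120889 = 5625 + 120889 = 126514)
U(g(22), t) + R = 325 + 126514 = 126839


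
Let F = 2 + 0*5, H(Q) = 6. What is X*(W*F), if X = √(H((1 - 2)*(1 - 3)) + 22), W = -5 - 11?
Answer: -64*√7 ≈ -169.33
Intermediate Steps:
W = -16
F = 2 (F = 2 + 0 = 2)
X = 2*√7 (X = √(6 + 22) = √28 = 2*√7 ≈ 5.2915)
X*(W*F) = (2*√7)*(-16*2) = (2*√7)*(-32) = -64*√7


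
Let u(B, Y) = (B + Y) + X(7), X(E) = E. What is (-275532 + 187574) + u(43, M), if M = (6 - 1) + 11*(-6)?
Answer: -87969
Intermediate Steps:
M = -61 (M = 5 - 66 = -61)
u(B, Y) = 7 + B + Y (u(B, Y) = (B + Y) + 7 = 7 + B + Y)
(-275532 + 187574) + u(43, M) = (-275532 + 187574) + (7 + 43 - 61) = -87958 - 11 = -87969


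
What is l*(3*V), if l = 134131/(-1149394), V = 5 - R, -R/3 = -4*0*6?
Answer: -2011965/1149394 ≈ -1.7505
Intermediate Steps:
R = 0 (R = -3*(-4*0)*6 = -0*6 = -3*0 = 0)
V = 5 (V = 5 - 1*0 = 5 + 0 = 5)
l = -134131/1149394 (l = 134131*(-1/1149394) = -134131/1149394 ≈ -0.11670)
l*(3*V) = -402393*5/1149394 = -134131/1149394*15 = -2011965/1149394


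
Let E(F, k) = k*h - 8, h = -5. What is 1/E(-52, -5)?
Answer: 1/17 ≈ 0.058824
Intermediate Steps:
E(F, k) = -8 - 5*k (E(F, k) = k*(-5) - 8 = -5*k - 8 = -8 - 5*k)
1/E(-52, -5) = 1/(-8 - 5*(-5)) = 1/(-8 + 25) = 1/17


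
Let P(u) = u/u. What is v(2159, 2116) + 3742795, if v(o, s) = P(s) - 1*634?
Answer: 3742162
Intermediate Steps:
P(u) = 1
v(o, s) = -633 (v(o, s) = 1 - 1*634 = 1 - 634 = -633)
v(2159, 2116) + 3742795 = -633 + 3742795 = 3742162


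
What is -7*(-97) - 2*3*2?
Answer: 667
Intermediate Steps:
-7*(-97) - 2*3*2 = 679 - 6*2 = 679 - 12 = 667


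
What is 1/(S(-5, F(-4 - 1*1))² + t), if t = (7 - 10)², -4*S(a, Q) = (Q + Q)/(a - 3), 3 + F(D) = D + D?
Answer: 256/2473 ≈ 0.10352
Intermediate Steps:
F(D) = -3 + 2*D (F(D) = -3 + (D + D) = -3 + 2*D)
S(a, Q) = -Q/(2*(-3 + a)) (S(a, Q) = -(Q + Q)/(4*(a - 3)) = -2*Q/(4*(-3 + a)) = -Q/(2*(-3 + a)))
t = 9 (t = (-3)² = 9)
1/(S(-5, F(-4 - 1*1))² + t) = 1/((-(-3 + 2*(-4 - 1*1))/(-6 + 2*(-5)))² + 9) = 1/((-(-3 + 2*(-4 - 1))/(-6 - 10))² + 9) = 1/((-1*(-3 + 2*(-5))/(-16))² + 9) = 1/((-1*(-3 - 10)*(-1/16))² + 9) = 1/((-1*(-13)*(-1/16))² + 9) = 1/((-13/16)² + 9) = 1/(169/256 + 9) = 1/(2473/256) = 256/2473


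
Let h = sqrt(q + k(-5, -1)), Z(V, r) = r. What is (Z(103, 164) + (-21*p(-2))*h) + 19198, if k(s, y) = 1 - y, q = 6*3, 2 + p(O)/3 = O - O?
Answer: 19362 + 252*sqrt(5) ≈ 19926.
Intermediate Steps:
p(O) = -6 (p(O) = -6 + 3*(O - O) = -6 + 3*0 = -6 + 0 = -6)
q = 18
h = 2*sqrt(5) (h = sqrt(18 + (1 - 1*(-1))) = sqrt(18 + (1 + 1)) = sqrt(18 + 2) = sqrt(20) = 2*sqrt(5) ≈ 4.4721)
(Z(103, 164) + (-21*p(-2))*h) + 19198 = (164 + (-21*(-6))*(2*sqrt(5))) + 19198 = (164 + 126*(2*sqrt(5))) + 19198 = (164 + 252*sqrt(5)) + 19198 = 19362 + 252*sqrt(5)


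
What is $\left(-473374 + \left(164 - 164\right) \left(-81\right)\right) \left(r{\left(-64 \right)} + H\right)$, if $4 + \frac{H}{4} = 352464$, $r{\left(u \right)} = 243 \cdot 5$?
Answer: $-667956749570$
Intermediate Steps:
$r{\left(u \right)} = 1215$
$H = 1409840$ ($H = -16 + 4 \cdot 352464 = -16 + 1409856 = 1409840$)
$\left(-473374 + \left(164 - 164\right) \left(-81\right)\right) \left(r{\left(-64 \right)} + H\right) = \left(-473374 + \left(164 - 164\right) \left(-81\right)\right) \left(1215 + 1409840\right) = \left(-473374 + 0 \left(-81\right)\right) 1411055 = \left(-473374 + 0\right) 1411055 = \left(-473374\right) 1411055 = -667956749570$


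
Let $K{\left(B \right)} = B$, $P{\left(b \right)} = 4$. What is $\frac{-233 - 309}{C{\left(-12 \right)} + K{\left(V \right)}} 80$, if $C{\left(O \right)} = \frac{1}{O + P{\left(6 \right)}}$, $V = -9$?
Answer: $\frac{346880}{73} \approx 4751.8$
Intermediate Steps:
$C{\left(O \right)} = \frac{1}{4 + O}$ ($C{\left(O \right)} = \frac{1}{O + 4} = \frac{1}{4 + O}$)
$\frac{-233 - 309}{C{\left(-12 \right)} + K{\left(V \right)}} 80 = \frac{-233 - 309}{\frac{1}{4 - 12} - 9} \cdot 80 = - \frac{542}{\frac{1}{-8} - 9} \cdot 80 = - \frac{542}{- \frac{1}{8} - 9} \cdot 80 = - \frac{542}{- \frac{73}{8}} \cdot 80 = \left(-542\right) \left(- \frac{8}{73}\right) 80 = \frac{4336}{73} \cdot 80 = \frac{346880}{73}$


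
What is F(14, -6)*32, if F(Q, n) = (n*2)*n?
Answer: 2304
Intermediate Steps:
F(Q, n) = 2*n² (F(Q, n) = (2*n)*n = 2*n²)
F(14, -6)*32 = (2*(-6)²)*32 = (2*36)*32 = 72*32 = 2304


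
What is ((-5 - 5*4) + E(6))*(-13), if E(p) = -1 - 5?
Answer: 403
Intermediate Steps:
E(p) = -6
((-5 - 5*4) + E(6))*(-13) = ((-5 - 5*4) - 6)*(-13) = ((-5 - 1*20) - 6)*(-13) = ((-5 - 20) - 6)*(-13) = (-25 - 6)*(-13) = -31*(-13) = 403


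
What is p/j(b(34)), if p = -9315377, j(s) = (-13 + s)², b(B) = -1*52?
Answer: -9315377/4225 ≈ -2204.8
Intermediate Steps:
b(B) = -52
p/j(b(34)) = -9315377/(-13 - 52)² = -9315377/((-65)²) = -9315377/4225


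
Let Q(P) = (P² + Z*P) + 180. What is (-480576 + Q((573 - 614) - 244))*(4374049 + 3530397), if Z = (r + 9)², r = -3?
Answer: -3236325230226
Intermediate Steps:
Z = 36 (Z = (-3 + 9)² = 6² = 36)
Q(P) = 180 + P² + 36*P (Q(P) = (P² + 36*P) + 180 = 180 + P² + 36*P)
(-480576 + Q((573 - 614) - 244))*(4374049 + 3530397) = (-480576 + (180 + ((573 - 614) - 244)² + 36*((573 - 614) - 244)))*(4374049 + 3530397) = (-480576 + (180 + (-41 - 244)² + 36*(-41 - 244)))*7904446 = (-480576 + (180 + (-285)² + 36*(-285)))*7904446 = (-480576 + (180 + 81225 - 10260))*7904446 = (-480576 + 71145)*7904446 = -409431*7904446 = -3236325230226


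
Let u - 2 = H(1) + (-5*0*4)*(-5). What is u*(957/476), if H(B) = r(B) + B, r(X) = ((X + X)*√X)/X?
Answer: 4785/476 ≈ 10.053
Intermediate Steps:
r(X) = 2*√X (r(X) = ((2*X)*√X)/X = (2*X^(3/2))/X = 2*√X)
H(B) = B + 2*√B (H(B) = 2*√B + B = B + 2*√B)
u = 5 (u = 2 + ((1 + 2*√1) + (-5*0*4)*(-5)) = 2 + ((1 + 2*1) + (0*4)*(-5)) = 2 + ((1 + 2) + 0*(-5)) = 2 + (3 + 0) = 2 + 3 = 5)
u*(957/476) = 5*(957/476) = 4785/476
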